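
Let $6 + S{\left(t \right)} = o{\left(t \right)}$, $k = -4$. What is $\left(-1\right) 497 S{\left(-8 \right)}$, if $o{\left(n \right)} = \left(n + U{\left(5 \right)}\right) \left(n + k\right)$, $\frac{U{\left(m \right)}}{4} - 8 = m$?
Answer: $265398$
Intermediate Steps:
$U{\left(m \right)} = 32 + 4 m$
$o{\left(n \right)} = \left(-4 + n\right) \left(52 + n\right)$ ($o{\left(n \right)} = \left(n + \left(32 + 4 \cdot 5\right)\right) \left(n - 4\right) = \left(n + \left(32 + 20\right)\right) \left(-4 + n\right) = \left(n + 52\right) \left(-4 + n\right) = \left(52 + n\right) \left(-4 + n\right) = \left(-4 + n\right) \left(52 + n\right)$)
$S{\left(t \right)} = -214 + t^{2} + 48 t$ ($S{\left(t \right)} = -6 + \left(-208 + t^{2} + 48 t\right) = -214 + t^{2} + 48 t$)
$\left(-1\right) 497 S{\left(-8 \right)} = \left(-1\right) 497 \left(-214 + \left(-8\right)^{2} + 48 \left(-8\right)\right) = - 497 \left(-214 + 64 - 384\right) = \left(-497\right) \left(-534\right) = 265398$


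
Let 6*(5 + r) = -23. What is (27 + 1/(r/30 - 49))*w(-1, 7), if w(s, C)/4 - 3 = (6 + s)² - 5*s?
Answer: 31599612/8873 ≈ 3561.3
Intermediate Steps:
r = -53/6 (r = -5 + (⅙)*(-23) = -5 - 23/6 = -53/6 ≈ -8.8333)
w(s, C) = 12 - 20*s + 4*(6 + s)² (w(s, C) = 12 + 4*((6 + s)² - 5*s) = 12 + (-20*s + 4*(6 + s)²) = 12 - 20*s + 4*(6 + s)²)
(27 + 1/(r/30 - 49))*w(-1, 7) = (27 + 1/(-53/6/30 - 49))*(156 + 4*(-1)² + 28*(-1)) = (27 + 1/(-53/6*1/30 - 49))*(156 + 4*1 - 28) = (27 + 1/(-53/180 - 49))*(156 + 4 - 28) = (27 + 1/(-8873/180))*132 = (27 - 180/8873)*132 = (239391/8873)*132 = 31599612/8873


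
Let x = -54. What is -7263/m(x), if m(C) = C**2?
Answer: -269/108 ≈ -2.4907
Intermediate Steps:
-7263/m(x) = -7263/((-54)**2) = -7263/2916 = -7263*1/2916 = -269/108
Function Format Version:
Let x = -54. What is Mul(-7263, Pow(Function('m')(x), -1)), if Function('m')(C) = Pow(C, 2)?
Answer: Rational(-269, 108) ≈ -2.4907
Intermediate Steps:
Mul(-7263, Pow(Function('m')(x), -1)) = Mul(-7263, Pow(Pow(-54, 2), -1)) = Mul(-7263, Pow(2916, -1)) = Mul(-7263, Rational(1, 2916)) = Rational(-269, 108)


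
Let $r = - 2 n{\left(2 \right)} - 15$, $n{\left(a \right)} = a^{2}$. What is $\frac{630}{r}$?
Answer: $- \frac{630}{23} \approx -27.391$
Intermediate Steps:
$r = -23$ ($r = - 2 \cdot 2^{2} - 15 = \left(-2\right) 4 - 15 = -8 - 15 = -23$)
$\frac{630}{r} = \frac{630}{-23} = 630 \left(- \frac{1}{23}\right) = - \frac{630}{23}$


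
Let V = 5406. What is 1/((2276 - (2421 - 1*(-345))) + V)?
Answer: 1/4916 ≈ 0.00020342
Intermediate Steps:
1/((2276 - (2421 - 1*(-345))) + V) = 1/((2276 - (2421 - 1*(-345))) + 5406) = 1/((2276 - (2421 + 345)) + 5406) = 1/((2276 - 1*2766) + 5406) = 1/((2276 - 2766) + 5406) = 1/(-490 + 5406) = 1/4916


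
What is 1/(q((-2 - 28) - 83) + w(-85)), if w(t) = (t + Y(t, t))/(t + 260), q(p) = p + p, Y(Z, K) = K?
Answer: -35/7944 ≈ -0.0044058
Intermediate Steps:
q(p) = 2*p
w(t) = 2*t/(260 + t) (w(t) = (t + t)/(t + 260) = (2*t)/(260 + t) = 2*t/(260 + t))
1/(q((-2 - 28) - 83) + w(-85)) = 1/(2*((-2 - 28) - 83) + 2*(-85)/(260 - 85)) = 1/(2*(-30 - 83) + 2*(-85)/175) = 1/(2*(-113) + 2*(-85)*(1/175)) = 1/(-226 - 34/35) = 1/(-7944/35) = -35/7944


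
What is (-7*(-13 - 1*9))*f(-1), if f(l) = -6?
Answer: -924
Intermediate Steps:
(-7*(-13 - 1*9))*f(-1) = -7*(-13 - 1*9)*(-6) = -7*(-13 - 9)*(-6) = -7*(-22)*(-6) = 154*(-6) = -924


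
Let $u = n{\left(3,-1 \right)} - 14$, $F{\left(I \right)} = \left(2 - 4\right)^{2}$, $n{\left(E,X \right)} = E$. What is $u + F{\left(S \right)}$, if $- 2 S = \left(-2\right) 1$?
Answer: $-7$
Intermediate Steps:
$S = 1$ ($S = - \frac{\left(-2\right) 1}{2} = \left(- \frac{1}{2}\right) \left(-2\right) = 1$)
$F{\left(I \right)} = 4$ ($F{\left(I \right)} = \left(-2\right)^{2} = 4$)
$u = -11$ ($u = 3 - 14 = -11$)
$u + F{\left(S \right)} = -11 + 4 = -7$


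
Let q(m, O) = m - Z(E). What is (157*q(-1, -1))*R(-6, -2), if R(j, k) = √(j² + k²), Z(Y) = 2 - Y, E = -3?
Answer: -1884*√10 ≈ -5957.7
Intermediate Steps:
q(m, O) = -5 + m (q(m, O) = m - (2 - 1*(-3)) = m - (2 + 3) = m - 1*5 = m - 5 = -5 + m)
(157*q(-1, -1))*R(-6, -2) = (157*(-5 - 1))*√((-6)² + (-2)²) = (157*(-6))*√(36 + 4) = -1884*√10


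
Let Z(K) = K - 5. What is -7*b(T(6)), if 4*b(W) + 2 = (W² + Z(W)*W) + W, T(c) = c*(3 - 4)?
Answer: -329/2 ≈ -164.50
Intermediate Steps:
Z(K) = -5 + K
T(c) = -c (T(c) = c*(-1) = -c)
b(W) = -½ + W/4 + W²/4 + W*(-5 + W)/4 (b(W) = -½ + ((W² + (-5 + W)*W) + W)/4 = -½ + ((W² + W*(-5 + W)) + W)/4 = -½ + (W + W² + W*(-5 + W))/4 = -½ + (W/4 + W²/4 + W*(-5 + W)/4) = -½ + W/4 + W²/4 + W*(-5 + W)/4)
-7*b(T(6)) = -7*(-½ + (-1*6)²/2 - (-1)*6) = -7*(-½ + (½)*(-6)² - 1*(-6)) = -7*(-½ + (½)*36 + 6) = -7*(-½ + 18 + 6) = -7*47/2 = -329/2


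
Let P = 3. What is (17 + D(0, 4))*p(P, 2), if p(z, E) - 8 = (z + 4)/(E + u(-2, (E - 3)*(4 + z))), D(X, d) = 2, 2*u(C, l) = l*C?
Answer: 1501/9 ≈ 166.78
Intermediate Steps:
u(C, l) = C*l/2 (u(C, l) = (l*C)/2 = (C*l)/2 = C*l/2)
p(z, E) = 8 + (4 + z)/(E - (-3 + E)*(4 + z)) (p(z, E) = 8 + (z + 4)/(E + (½)*(-2)*((E - 3)*(4 + z))) = 8 + (4 + z)/(E + (½)*(-2)*((-3 + E)*(4 + z))) = 8 + (4 + z)/(E - (-3 + E)*(4 + z)))
(17 + D(0, 4))*p(P, 2) = (17 + 2)*((-100 - 25*3 + 24*2 + 8*2*3)/(-12 - 3*3 + 3*2 + 2*3)) = 19*((-100 - 75 + 48 + 48)/(-12 - 9 + 6 + 6)) = 19*(-79/(-9)) = 19*(-⅑*(-79)) = 19*(79/9) = 1501/9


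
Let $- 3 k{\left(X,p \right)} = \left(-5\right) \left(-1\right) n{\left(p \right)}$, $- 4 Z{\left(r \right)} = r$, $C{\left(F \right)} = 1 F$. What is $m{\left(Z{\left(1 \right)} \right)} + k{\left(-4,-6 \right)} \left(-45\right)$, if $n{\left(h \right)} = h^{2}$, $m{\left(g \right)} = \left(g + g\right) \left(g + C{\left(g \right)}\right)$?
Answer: $\frac{10801}{4} \approx 2700.3$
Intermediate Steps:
$C{\left(F \right)} = F$
$Z{\left(r \right)} = - \frac{r}{4}$
$m{\left(g \right)} = 4 g^{2}$ ($m{\left(g \right)} = \left(g + g\right) \left(g + g\right) = 2 g 2 g = 4 g^{2}$)
$k{\left(X,p \right)} = - \frac{5 p^{2}}{3}$ ($k{\left(X,p \right)} = - \frac{\left(-5\right) \left(-1\right) p^{2}}{3} = - \frac{5 p^{2}}{3}$)
$m{\left(Z{\left(1 \right)} \right)} + k{\left(-4,-6 \right)} \left(-45\right) = 4 \left(\left(- \frac{1}{4}\right) 1\right)^{2} + - \frac{5 \left(-6\right)^{2}}{3} \left(-45\right) = 4 \left(- \frac{1}{4}\right)^{2} + \left(- \frac{5}{3}\right) 36 \left(-45\right) = 4 \cdot \frac{1}{16} - -2700 = \frac{1}{4} + 2700 = \frac{10801}{4}$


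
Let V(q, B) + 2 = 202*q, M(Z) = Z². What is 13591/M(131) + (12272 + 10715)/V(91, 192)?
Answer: 644282487/315419180 ≈ 2.0426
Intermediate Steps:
V(q, B) = -2 + 202*q
13591/M(131) + (12272 + 10715)/V(91, 192) = 13591/(131²) + (12272 + 10715)/(-2 + 202*91) = 13591/17161 + 22987/(-2 + 18382) = 13591*(1/17161) + 22987/18380 = 13591/17161 + 22987*(1/18380) = 13591/17161 + 22987/18380 = 644282487/315419180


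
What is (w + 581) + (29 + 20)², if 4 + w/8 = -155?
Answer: 1710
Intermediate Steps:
w = -1272 (w = -32 + 8*(-155) = -32 - 1240 = -1272)
(w + 581) + (29 + 20)² = (-1272 + 581) + (29 + 20)² = -691 + 49² = -691 + 2401 = 1710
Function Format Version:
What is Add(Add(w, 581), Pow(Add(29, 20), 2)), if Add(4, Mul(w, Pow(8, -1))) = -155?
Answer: 1710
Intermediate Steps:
w = -1272 (w = Add(-32, Mul(8, -155)) = Add(-32, -1240) = -1272)
Add(Add(w, 581), Pow(Add(29, 20), 2)) = Add(Add(-1272, 581), Pow(Add(29, 20), 2)) = Add(-691, Pow(49, 2)) = Add(-691, 2401) = 1710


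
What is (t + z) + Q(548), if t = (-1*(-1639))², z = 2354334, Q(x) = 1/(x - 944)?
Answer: 1996099379/396 ≈ 5.0407e+6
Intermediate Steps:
Q(x) = 1/(-944 + x)
t = 2686321 (t = 1639² = 2686321)
(t + z) + Q(548) = (2686321 + 2354334) + 1/(-944 + 548) = 5040655 + 1/(-396) = 5040655 - 1/396 = 1996099379/396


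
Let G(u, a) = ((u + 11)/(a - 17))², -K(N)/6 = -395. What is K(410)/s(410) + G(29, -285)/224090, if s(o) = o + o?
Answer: 121094586613/41897703938 ≈ 2.8902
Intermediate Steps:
K(N) = 2370 (K(N) = -6*(-395) = 2370)
G(u, a) = (11 + u)²/(-17 + a)² (G(u, a) = ((11 + u)/(-17 + a))² = (11 + u)²/(-17 + a)²)
s(o) = 2*o
K(410)/s(410) + G(29, -285)/224090 = 2370/((2*410)) + ((11 + 29)²/(-17 - 285)²)/224090 = 2370/820 + (40²/(-302)²)*(1/224090) = 2370*(1/820) + ((1/91204)*1600)*(1/224090) = 237/82 + (400/22801)*(1/224090) = 237/82 + 40/510947609 = 121094586613/41897703938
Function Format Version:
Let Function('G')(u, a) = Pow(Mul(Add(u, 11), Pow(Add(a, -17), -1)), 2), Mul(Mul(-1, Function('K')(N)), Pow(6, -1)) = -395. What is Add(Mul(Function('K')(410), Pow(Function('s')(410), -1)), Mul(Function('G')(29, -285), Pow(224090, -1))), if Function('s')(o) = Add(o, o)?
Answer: Rational(121094586613, 41897703938) ≈ 2.8902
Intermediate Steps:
Function('K')(N) = 2370 (Function('K')(N) = Mul(-6, -395) = 2370)
Function('G')(u, a) = Mul(Pow(Add(-17, a), -2), Pow(Add(11, u), 2)) (Function('G')(u, a) = Pow(Mul(Add(11, u), Pow(Add(-17, a), -1)), 2) = Pow(Mul(Pow(Add(-17, a), -1), Add(11, u)), 2) = Mul(Pow(Add(-17, a), -2), Pow(Add(11, u), 2)))
Function('s')(o) = Mul(2, o)
Add(Mul(Function('K')(410), Pow(Function('s')(410), -1)), Mul(Function('G')(29, -285), Pow(224090, -1))) = Add(Mul(2370, Pow(Mul(2, 410), -1)), Mul(Mul(Pow(Add(-17, -285), -2), Pow(Add(11, 29), 2)), Pow(224090, -1))) = Add(Mul(2370, Pow(820, -1)), Mul(Mul(Pow(-302, -2), Pow(40, 2)), Rational(1, 224090))) = Add(Mul(2370, Rational(1, 820)), Mul(Mul(Rational(1, 91204), 1600), Rational(1, 224090))) = Add(Rational(237, 82), Mul(Rational(400, 22801), Rational(1, 224090))) = Add(Rational(237, 82), Rational(40, 510947609)) = Rational(121094586613, 41897703938)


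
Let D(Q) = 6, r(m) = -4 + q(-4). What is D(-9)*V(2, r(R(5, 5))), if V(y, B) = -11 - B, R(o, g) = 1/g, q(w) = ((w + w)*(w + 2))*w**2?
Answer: -1578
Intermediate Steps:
q(w) = 2*w**3*(2 + w) (q(w) = ((2*w)*(2 + w))*w**2 = (2*w*(2 + w))*w**2 = 2*w**3*(2 + w))
r(m) = 252 (r(m) = -4 + 2*(-4)**3*(2 - 4) = -4 + 2*(-64)*(-2) = -4 + 256 = 252)
D(-9)*V(2, r(R(5, 5))) = 6*(-11 - 1*252) = 6*(-11 - 252) = 6*(-263) = -1578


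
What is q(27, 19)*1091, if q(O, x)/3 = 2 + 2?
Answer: 13092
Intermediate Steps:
q(O, x) = 12 (q(O, x) = 3*(2 + 2) = 3*4 = 12)
q(27, 19)*1091 = 12*1091 = 13092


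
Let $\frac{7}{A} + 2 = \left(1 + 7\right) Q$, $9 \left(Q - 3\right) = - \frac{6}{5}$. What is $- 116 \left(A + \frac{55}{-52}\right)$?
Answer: $\frac{171245}{2041} \approx 83.902$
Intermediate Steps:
$Q = \frac{43}{15}$ ($Q = 3 + \frac{\left(-6\right) \frac{1}{5}}{9} = 3 + \frac{1}{9} \left(- \frac{6}{5}\right) = 3 - \frac{2}{15} = \frac{43}{15} \approx 2.8667$)
$A = \frac{105}{314}$ ($A = \frac{7}{-2 + \left(1 + 7\right) \frac{43}{15}} = \frac{7}{-2 + 8 \cdot \frac{43}{15}} = \frac{7}{-2 + \frac{344}{15}} = \frac{7}{\frac{314}{15}} = 7 \cdot \frac{15}{314} = \frac{105}{314} \approx 0.33439$)
$- 116 \left(A + \frac{55}{-52}\right) = - 116 \left(\frac{105}{314} + \frac{55}{-52}\right) = - 116 \left(\frac{105}{314} + 55 \left(- \frac{1}{52}\right)\right) = - 116 \left(\frac{105}{314} - \frac{55}{52}\right) = \left(-116\right) \left(- \frac{5905}{8164}\right) = \frac{171245}{2041}$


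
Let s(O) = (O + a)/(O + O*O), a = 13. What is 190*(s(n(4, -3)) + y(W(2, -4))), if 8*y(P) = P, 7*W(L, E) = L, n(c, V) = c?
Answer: 1178/7 ≈ 168.29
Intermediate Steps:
W(L, E) = L/7
y(P) = P/8
s(O) = (13 + O)/(O + O²) (s(O) = (O + 13)/(O + O*O) = (13 + O)/(O + O²))
190*(s(n(4, -3)) + y(W(2, -4))) = 190*((13 + 4)/(4*(1 + 4)) + ((⅐)*2)/8) = 190*((¼)*17/5 + (⅛)*(2/7)) = 190*((¼)*(⅕)*17 + 1/28) = 190*(17/20 + 1/28) = 190*(31/35) = 1178/7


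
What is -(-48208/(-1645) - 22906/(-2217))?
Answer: -144557506/3646965 ≈ -39.638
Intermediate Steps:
-(-48208/(-1645) - 22906/(-2217)) = -(-48208*(-1/1645) - 22906*(-1/2217)) = -(48208/1645 + 22906/2217) = -1*144557506/3646965 = -144557506/3646965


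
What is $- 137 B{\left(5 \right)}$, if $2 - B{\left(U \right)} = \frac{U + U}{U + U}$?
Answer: $-137$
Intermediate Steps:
$B{\left(U \right)} = 1$ ($B{\left(U \right)} = 2 - \frac{U + U}{U + U} = 2 - \frac{2 U}{2 U} = 2 - 2 U \frac{1}{2 U} = 2 - 1 = 1$)
$- 137 B{\left(5 \right)} = \left(-137\right) 1 = -137$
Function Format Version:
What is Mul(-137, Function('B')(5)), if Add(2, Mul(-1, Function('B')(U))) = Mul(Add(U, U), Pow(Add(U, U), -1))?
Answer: -137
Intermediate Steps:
Function('B')(U) = 1 (Function('B')(U) = Add(2, Mul(-1, Mul(Add(U, U), Pow(Add(U, U), -1)))) = Add(2, Mul(-1, Mul(Mul(2, U), Pow(Mul(2, U), -1)))) = Add(2, Mul(-1, Mul(Mul(2, U), Mul(Rational(1, 2), Pow(U, -1))))) = Add(2, Mul(-1, 1)) = Add(2, -1) = 1)
Mul(-137, Function('B')(5)) = Mul(-137, 1) = -137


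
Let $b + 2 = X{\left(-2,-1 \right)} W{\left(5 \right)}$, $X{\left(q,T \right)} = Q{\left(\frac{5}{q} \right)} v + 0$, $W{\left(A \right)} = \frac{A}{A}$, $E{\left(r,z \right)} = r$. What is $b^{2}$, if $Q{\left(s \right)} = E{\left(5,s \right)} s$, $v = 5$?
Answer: $\frac{16641}{4} \approx 4160.3$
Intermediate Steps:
$W{\left(A \right)} = 1$
$Q{\left(s \right)} = 5 s$
$X{\left(q,T \right)} = \frac{125}{q}$ ($X{\left(q,T \right)} = 5 \frac{5}{q} 5 + 0 = \frac{25}{q} 5 + 0 = \frac{125}{q} + 0 = \frac{125}{q}$)
$b = - \frac{129}{2}$ ($b = -2 + \frac{125}{-2} \cdot 1 = -2 + 125 \left(- \frac{1}{2}\right) 1 = -2 - \frac{125}{2} = - \frac{129}{2} \approx -64.5$)
$b^{2} = \left(- \frac{129}{2}\right)^{2} = \frac{16641}{4}$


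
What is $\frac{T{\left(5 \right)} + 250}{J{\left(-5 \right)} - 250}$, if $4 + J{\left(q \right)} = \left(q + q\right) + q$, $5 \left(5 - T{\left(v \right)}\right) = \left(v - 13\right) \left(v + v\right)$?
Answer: $- \frac{271}{269} \approx -1.0074$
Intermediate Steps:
$T{\left(v \right)} = 5 - \frac{2 v \left(-13 + v\right)}{5}$ ($T{\left(v \right)} = 5 - \frac{\left(v - 13\right) \left(v + v\right)}{5} = 5 - \frac{\left(-13 + v\right) 2 v}{5} = 5 - \frac{2 v \left(-13 + v\right)}{5}$)
$J{\left(q \right)} = -4 + 3 q$ ($J{\left(q \right)} = -4 + \left(\left(q + q\right) + q\right) = -4 + \left(2 q + q\right) = -4 + 3 q$)
$\frac{T{\left(5 \right)} + 250}{J{\left(-5 \right)} - 250} = \frac{\left(5 - \frac{2 \cdot 5^{2}}{5} + \frac{26}{5} \cdot 5\right) + 250}{\left(-4 + 3 \left(-5\right)\right) - 250} = \frac{\left(5 - 10 + 26\right) + 250}{\left(-4 - 15\right) - 250} = \frac{\left(5 - 10 + 26\right) + 250}{-19 - 250} = \frac{21 + 250}{-269} = 271 \left(- \frac{1}{269}\right) = - \frac{271}{269}$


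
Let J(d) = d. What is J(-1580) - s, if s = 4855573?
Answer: -4857153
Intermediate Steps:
J(-1580) - s = -1580 - 1*4855573 = -1580 - 4855573 = -4857153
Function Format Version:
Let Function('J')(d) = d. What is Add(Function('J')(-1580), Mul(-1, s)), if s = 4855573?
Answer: -4857153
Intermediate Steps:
Add(Function('J')(-1580), Mul(-1, s)) = Add(-1580, Mul(-1, 4855573)) = Add(-1580, -4855573) = -4857153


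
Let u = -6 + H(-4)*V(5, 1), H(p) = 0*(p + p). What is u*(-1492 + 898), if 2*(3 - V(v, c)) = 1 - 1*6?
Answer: 3564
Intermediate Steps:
H(p) = 0 (H(p) = 0*(2*p) = 0)
V(v, c) = 11/2 (V(v, c) = 3 - (1 - 1*6)/2 = 3 - (1 - 6)/2 = 3 - 1/2*(-5) = 3 + 5/2 = 11/2)
u = -6 (u = -6 + 0*(11/2) = -6 + 0 = -6)
u*(-1492 + 898) = -6*(-1492 + 898) = -6*(-594) = 3564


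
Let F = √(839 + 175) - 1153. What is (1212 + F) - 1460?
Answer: -1401 + 13*√6 ≈ -1369.2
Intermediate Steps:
F = -1153 + 13*√6 (F = √1014 - 1153 = 13*√6 - 1153 = -1153 + 13*√6 ≈ -1121.2)
(1212 + F) - 1460 = (1212 + (-1153 + 13*√6)) - 1460 = (59 + 13*√6) - 1460 = -1401 + 13*√6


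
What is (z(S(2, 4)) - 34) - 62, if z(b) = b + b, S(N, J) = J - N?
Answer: -92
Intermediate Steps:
z(b) = 2*b
(z(S(2, 4)) - 34) - 62 = (2*(4 - 1*2) - 34) - 62 = (2*(4 - 2) - 34) - 62 = (2*2 - 34) - 62 = (4 - 34) - 62 = -30 - 62 = -92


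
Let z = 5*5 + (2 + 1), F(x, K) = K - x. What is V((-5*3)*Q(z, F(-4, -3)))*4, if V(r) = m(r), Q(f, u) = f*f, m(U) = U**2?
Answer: 553190400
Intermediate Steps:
z = 28 (z = 25 + 3 = 28)
Q(f, u) = f**2
V(r) = r**2
V((-5*3)*Q(z, F(-4, -3)))*4 = (-5*3*28**2)**2*4 = (-15*784)**2*4 = (-11760)**2*4 = 138297600*4 = 553190400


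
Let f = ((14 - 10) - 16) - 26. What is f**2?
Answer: 1444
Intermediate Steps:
f = -38 (f = (4 - 16) - 26 = -12 - 26 = -38)
f**2 = (-38)**2 = 1444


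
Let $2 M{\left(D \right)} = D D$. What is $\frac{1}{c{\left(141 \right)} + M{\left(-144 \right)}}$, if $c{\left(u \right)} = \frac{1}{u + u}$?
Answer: $\frac{282}{2923777} \approx 9.6451 \cdot 10^{-5}$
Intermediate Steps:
$M{\left(D \right)} = \frac{D^{2}}{2}$ ($M{\left(D \right)} = \frac{D D}{2} = \frac{D^{2}}{2}$)
$c{\left(u \right)} = \frac{1}{2 u}$
$\frac{1}{c{\left(141 \right)} + M{\left(-144 \right)}} = \frac{1}{\frac{1}{2 \cdot 141} + \frac{\left(-144\right)^{2}}{2}} = \frac{1}{\frac{1}{2} \cdot \frac{1}{141} + \frac{1}{2} \cdot 20736} = \frac{1}{\frac{1}{282} + 10368} = \frac{1}{\frac{2923777}{282}} = \frac{282}{2923777}$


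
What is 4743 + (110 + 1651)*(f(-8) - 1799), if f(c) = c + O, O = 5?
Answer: -3168579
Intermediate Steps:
f(c) = 5 + c (f(c) = c + 5 = 5 + c)
4743 + (110 + 1651)*(f(-8) - 1799) = 4743 + (110 + 1651)*((5 - 8) - 1799) = 4743 + 1761*(-3 - 1799) = 4743 + 1761*(-1802) = 4743 - 3173322 = -3168579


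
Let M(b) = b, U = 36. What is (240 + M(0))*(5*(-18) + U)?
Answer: -12960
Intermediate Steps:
(240 + M(0))*(5*(-18) + U) = (240 + 0)*(5*(-18) + 36) = 240*(-90 + 36) = 240*(-54) = -12960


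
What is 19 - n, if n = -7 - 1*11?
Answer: 37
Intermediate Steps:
n = -18 (n = -7 - 11 = -18)
19 - n = 19 - 1*(-18) = 19 + 18 = 37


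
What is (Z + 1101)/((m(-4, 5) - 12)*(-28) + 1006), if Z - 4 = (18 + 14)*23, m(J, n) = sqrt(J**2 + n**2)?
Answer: 1235311/884410 + 12887*sqrt(41)/442205 ≈ 1.5834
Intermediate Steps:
Z = 740 (Z = 4 + (18 + 14)*23 = 4 + 32*23 = 4 + 736 = 740)
(Z + 1101)/((m(-4, 5) - 12)*(-28) + 1006) = (740 + 1101)/((sqrt((-4)**2 + 5**2) - 12)*(-28) + 1006) = 1841/((sqrt(16 + 25) - 12)*(-28) + 1006) = 1841/((sqrt(41) - 12)*(-28) + 1006) = 1841/((-12 + sqrt(41))*(-28) + 1006) = 1841/((336 - 28*sqrt(41)) + 1006) = 1841/(1342 - 28*sqrt(41))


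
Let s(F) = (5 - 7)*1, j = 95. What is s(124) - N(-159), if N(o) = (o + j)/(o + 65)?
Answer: -126/47 ≈ -2.6809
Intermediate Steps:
s(F) = -2 (s(F) = -2*1 = -2)
N(o) = (95 + o)/(65 + o) (N(o) = (o + 95)/(o + 65) = (95 + o)/(65 + o))
s(124) - N(-159) = -2 - (95 - 159)/(65 - 159) = -2 - (-64)/(-94) = -2 - (-1)*(-64)/94 = -2 - 1*32/47 = -2 - 32/47 = -126/47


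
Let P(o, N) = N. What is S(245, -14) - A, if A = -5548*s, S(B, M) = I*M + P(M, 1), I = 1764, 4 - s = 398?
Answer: -2210607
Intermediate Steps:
s = -394 (s = 4 - 1*398 = 4 - 398 = -394)
S(B, M) = 1 + 1764*M (S(B, M) = 1764*M + 1 = 1 + 1764*M)
A = 2185912 (A = -5548*(-394) = 2185912)
S(245, -14) - A = (1 + 1764*(-14)) - 1*2185912 = (1 - 24696) - 2185912 = -24695 - 2185912 = -2210607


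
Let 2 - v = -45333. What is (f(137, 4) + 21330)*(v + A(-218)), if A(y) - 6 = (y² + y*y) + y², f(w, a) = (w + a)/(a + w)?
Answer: 4008372203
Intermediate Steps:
f(w, a) = 1 (f(w, a) = (a + w)/(a + w) = 1)
A(y) = 6 + 3*y² (A(y) = 6 + ((y² + y*y) + y²) = 6 + ((y² + y²) + y²) = 6 + (2*y² + y²) = 6 + 3*y²)
v = 45335 (v = 2 - 1*(-45333) = 2 + 45333 = 45335)
(f(137, 4) + 21330)*(v + A(-218)) = (1 + 21330)*(45335 + (6 + 3*(-218)²)) = 21331*(45335 + (6 + 3*47524)) = 21331*(45335 + (6 + 142572)) = 21331*(45335 + 142578) = 21331*187913 = 4008372203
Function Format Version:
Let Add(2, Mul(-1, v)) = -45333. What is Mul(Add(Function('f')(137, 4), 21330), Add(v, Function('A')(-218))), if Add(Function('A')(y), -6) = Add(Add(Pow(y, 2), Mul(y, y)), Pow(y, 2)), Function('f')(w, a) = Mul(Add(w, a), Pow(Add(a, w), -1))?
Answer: 4008372203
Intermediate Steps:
Function('f')(w, a) = 1 (Function('f')(w, a) = Mul(Add(a, w), Pow(Add(a, w), -1)) = 1)
Function('A')(y) = Add(6, Mul(3, Pow(y, 2))) (Function('A')(y) = Add(6, Add(Add(Pow(y, 2), Mul(y, y)), Pow(y, 2))) = Add(6, Add(Add(Pow(y, 2), Pow(y, 2)), Pow(y, 2))) = Add(6, Add(Mul(2, Pow(y, 2)), Pow(y, 2))) = Add(6, Mul(3, Pow(y, 2))))
v = 45335 (v = Add(2, Mul(-1, -45333)) = Add(2, 45333) = 45335)
Mul(Add(Function('f')(137, 4), 21330), Add(v, Function('A')(-218))) = Mul(Add(1, 21330), Add(45335, Add(6, Mul(3, Pow(-218, 2))))) = Mul(21331, Add(45335, Add(6, Mul(3, 47524)))) = Mul(21331, Add(45335, Add(6, 142572))) = Mul(21331, Add(45335, 142578)) = Mul(21331, 187913) = 4008372203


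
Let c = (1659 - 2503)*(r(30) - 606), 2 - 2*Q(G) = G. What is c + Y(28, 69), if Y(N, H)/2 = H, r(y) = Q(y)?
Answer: 523418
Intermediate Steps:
Q(G) = 1 - G/2
r(y) = 1 - y/2
Y(N, H) = 2*H
c = 523280 (c = (1659 - 2503)*((1 - 1/2*30) - 606) = -844*((1 - 15) - 606) = -844*(-14 - 606) = -844*(-620) = 523280)
c + Y(28, 69) = 523280 + 2*69 = 523280 + 138 = 523418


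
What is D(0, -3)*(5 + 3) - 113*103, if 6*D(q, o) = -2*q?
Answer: -11639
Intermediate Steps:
D(q, o) = -q/3 (D(q, o) = (-2*q)/6 = -q/3)
D(0, -3)*(5 + 3) - 113*103 = (-⅓*0)*(5 + 3) - 113*103 = 0*8 - 11639 = 0 - 11639 = -11639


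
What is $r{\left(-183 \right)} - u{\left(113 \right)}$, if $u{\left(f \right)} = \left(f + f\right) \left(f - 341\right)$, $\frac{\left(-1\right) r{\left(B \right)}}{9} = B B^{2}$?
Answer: $55207911$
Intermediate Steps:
$r{\left(B \right)} = - 9 B^{3}$ ($r{\left(B \right)} = - 9 B B^{2} = - 9 B^{3}$)
$u{\left(f \right)} = 2 f \left(-341 + f\right)$
$r{\left(-183 \right)} - u{\left(113 \right)} = - 9 \left(-183\right)^{3} - 2 \cdot 113 \left(-341 + 113\right) = \left(-9\right) \left(-6128487\right) - 2 \cdot 113 \left(-228\right) = 55156383 - -51528 = 55156383 + 51528 = 55207911$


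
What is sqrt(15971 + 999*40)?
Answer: sqrt(55931) ≈ 236.50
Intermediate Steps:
sqrt(15971 + 999*40) = sqrt(15971 + 39960) = sqrt(55931)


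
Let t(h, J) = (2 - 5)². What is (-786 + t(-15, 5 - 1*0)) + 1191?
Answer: 414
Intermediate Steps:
t(h, J) = 9 (t(h, J) = (-3)² = 9)
(-786 + t(-15, 5 - 1*0)) + 1191 = (-786 + 9) + 1191 = -777 + 1191 = 414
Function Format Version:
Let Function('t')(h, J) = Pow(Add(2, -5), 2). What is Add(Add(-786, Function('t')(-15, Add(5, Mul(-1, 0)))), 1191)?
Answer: 414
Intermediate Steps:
Function('t')(h, J) = 9 (Function('t')(h, J) = Pow(-3, 2) = 9)
Add(Add(-786, Function('t')(-15, Add(5, Mul(-1, 0)))), 1191) = Add(Add(-786, 9), 1191) = Add(-777, 1191) = 414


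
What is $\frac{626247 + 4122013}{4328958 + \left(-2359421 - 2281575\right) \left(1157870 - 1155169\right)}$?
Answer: $- \frac{2374130}{6265500619} \approx -0.00037892$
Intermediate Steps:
$\frac{626247 + 4122013}{4328958 + \left(-2359421 - 2281575\right) \left(1157870 - 1155169\right)} = \frac{4748260}{4328958 - 12535330196} = \frac{4748260}{-12531001238} = 4748260 \left(- \frac{1}{12531001238}\right) = - \frac{2374130}{6265500619}$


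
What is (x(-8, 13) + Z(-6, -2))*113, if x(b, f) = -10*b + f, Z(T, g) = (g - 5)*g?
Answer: 12091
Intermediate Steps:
Z(T, g) = g*(-5 + g) (Z(T, g) = (-5 + g)*g = g*(-5 + g))
x(b, f) = f - 10*b
(x(-8, 13) + Z(-6, -2))*113 = ((13 - 10*(-8)) - 2*(-5 - 2))*113 = ((13 + 80) - 2*(-7))*113 = (93 + 14)*113 = 107*113 = 12091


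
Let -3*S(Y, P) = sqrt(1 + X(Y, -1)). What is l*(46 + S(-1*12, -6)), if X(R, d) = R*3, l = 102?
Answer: 4692 - 34*I*sqrt(35) ≈ 4692.0 - 201.15*I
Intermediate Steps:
X(R, d) = 3*R
S(Y, P) = -sqrt(1 + 3*Y)/3
l*(46 + S(-1*12, -6)) = 102*(46 - sqrt(1 + 3*(-1*12))/3) = 102*(46 - sqrt(1 + 3*(-12))/3) = 102*(46 - sqrt(1 - 36)/3) = 102*(46 - I*sqrt(35)/3) = 4692 - 34*I*sqrt(35)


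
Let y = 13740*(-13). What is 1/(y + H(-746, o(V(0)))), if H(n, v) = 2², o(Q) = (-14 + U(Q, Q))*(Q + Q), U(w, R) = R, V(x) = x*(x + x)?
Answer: -1/178616 ≈ -5.5986e-6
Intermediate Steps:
V(x) = 2*x² (V(x) = x*(2*x) = 2*x²)
o(Q) = 2*Q*(-14 + Q) (o(Q) = (-14 + Q)*(Q + Q) = (-14 + Q)*(2*Q) = 2*Q*(-14 + Q))
H(n, v) = 4
y = -178620
1/(y + H(-746, o(V(0)))) = 1/(-178620 + 4) = 1/(-178616) = -1/178616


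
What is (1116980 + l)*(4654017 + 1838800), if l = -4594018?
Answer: -22575771436046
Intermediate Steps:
(1116980 + l)*(4654017 + 1838800) = (1116980 - 4594018)*(4654017 + 1838800) = -3477038*6492817 = -22575771436046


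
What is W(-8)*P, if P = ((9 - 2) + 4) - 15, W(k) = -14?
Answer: 56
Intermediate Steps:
P = -4 (P = (7 + 4) - 15 = 11 - 15 = -4)
W(-8)*P = -14*(-4) = 56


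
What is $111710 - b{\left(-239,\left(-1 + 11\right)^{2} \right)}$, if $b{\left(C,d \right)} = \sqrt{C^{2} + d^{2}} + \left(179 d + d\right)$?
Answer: $93710 - \sqrt{67121} \approx 93451.0$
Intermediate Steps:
$b{\left(C,d \right)} = \sqrt{C^{2} + d^{2}} + 180 d$
$111710 - b{\left(-239,\left(-1 + 11\right)^{2} \right)} = 111710 - \left(\sqrt{\left(-239\right)^{2} + \left(\left(-1 + 11\right)^{2}\right)^{2}} + 180 \left(-1 + 11\right)^{2}\right) = 111710 - \left(\sqrt{57121 + \left(10^{2}\right)^{2}} + 180 \cdot 10^{2}\right) = 111710 - \left(\sqrt{57121 + 100^{2}} + 180 \cdot 100\right) = 111710 - \left(\sqrt{57121 + 10000} + 18000\right) = 111710 - \left(\sqrt{67121} + 18000\right) = 111710 - \left(18000 + \sqrt{67121}\right) = 93710 - \sqrt{67121}$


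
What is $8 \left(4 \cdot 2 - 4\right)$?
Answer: $32$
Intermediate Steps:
$8 \left(4 \cdot 2 - 4\right) = 8 \left(8 - 4\right) = 8 \cdot 4 = 32$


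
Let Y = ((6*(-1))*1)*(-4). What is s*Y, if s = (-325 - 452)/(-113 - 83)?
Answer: 666/7 ≈ 95.143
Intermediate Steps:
s = 111/28 (s = -777/(-196) = -777*(-1/196) = 111/28 ≈ 3.9643)
Y = 24 (Y = -6*1*(-4) = -6*(-4) = 24)
s*Y = (111/28)*24 = 666/7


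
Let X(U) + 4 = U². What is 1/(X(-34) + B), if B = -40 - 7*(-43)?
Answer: 1/1413 ≈ 0.00070771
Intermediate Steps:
X(U) = -4 + U²
B = 261 (B = -40 + 301 = 261)
1/(X(-34) + B) = 1/((-4 + (-34)²) + 261) = 1/((-4 + 1156) + 261) = 1/(1152 + 261) = 1/1413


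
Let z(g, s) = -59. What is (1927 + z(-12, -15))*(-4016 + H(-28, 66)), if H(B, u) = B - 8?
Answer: -7569136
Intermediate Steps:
H(B, u) = -8 + B
(1927 + z(-12, -15))*(-4016 + H(-28, 66)) = (1927 - 59)*(-4016 + (-8 - 28)) = 1868*(-4016 - 36) = 1868*(-4052) = -7569136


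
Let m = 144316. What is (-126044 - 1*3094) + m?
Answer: 15178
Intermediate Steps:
(-126044 - 1*3094) + m = (-126044 - 1*3094) + 144316 = (-126044 - 3094) + 144316 = -129138 + 144316 = 15178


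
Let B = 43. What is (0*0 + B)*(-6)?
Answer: -258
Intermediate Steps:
(0*0 + B)*(-6) = (0*0 + 43)*(-6) = (0 + 43)*(-6) = 43*(-6) = -258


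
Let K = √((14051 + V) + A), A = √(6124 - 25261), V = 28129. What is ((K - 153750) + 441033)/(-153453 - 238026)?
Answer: -95761/130493 - √(42180 + I*√19137)/391479 ≈ -0.73436 - 8.6029e-7*I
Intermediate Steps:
A = I*√19137 (A = √(-19137) = I*√19137 ≈ 138.34*I)
K = √(42180 + I*√19137) (K = √((14051 + 28129) + I*√19137) = √(42180 + I*√19137) ≈ 205.38 + 0.3368*I)
((K - 153750) + 441033)/(-153453 - 238026) = ((√(42180 + I*√19137) - 153750) + 441033)/(-153453 - 238026) = ((-153750 + √(42180 + I*√19137)) + 441033)/(-391479) = (287283 + √(42180 + I*√19137))*(-1/391479) = -95761/130493 - √(42180 + I*√19137)/391479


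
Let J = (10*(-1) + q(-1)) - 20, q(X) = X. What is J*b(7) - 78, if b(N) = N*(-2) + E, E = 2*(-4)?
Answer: 604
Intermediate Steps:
E = -8
b(N) = -8 - 2*N (b(N) = N*(-2) - 8 = -2*N - 8 = -8 - 2*N)
J = -31 (J = (10*(-1) - 1) - 20 = (-10 - 1) - 20 = -11 - 20 = -31)
J*b(7) - 78 = -31*(-8 - 2*7) - 78 = -31*(-8 - 14) - 78 = -31*(-22) - 78 = 682 - 78 = 604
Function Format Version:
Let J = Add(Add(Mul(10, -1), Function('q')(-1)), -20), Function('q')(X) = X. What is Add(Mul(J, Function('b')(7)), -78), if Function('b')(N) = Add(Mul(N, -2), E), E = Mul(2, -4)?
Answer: 604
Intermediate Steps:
E = -8
Function('b')(N) = Add(-8, Mul(-2, N)) (Function('b')(N) = Add(Mul(N, -2), -8) = Add(Mul(-2, N), -8) = Add(-8, Mul(-2, N)))
J = -31 (J = Add(Add(Mul(10, -1), -1), -20) = Add(Add(-10, -1), -20) = Add(-11, -20) = -31)
Add(Mul(J, Function('b')(7)), -78) = Add(Mul(-31, Add(-8, Mul(-2, 7))), -78) = Add(Mul(-31, Add(-8, -14)), -78) = Add(Mul(-31, -22), -78) = Add(682, -78) = 604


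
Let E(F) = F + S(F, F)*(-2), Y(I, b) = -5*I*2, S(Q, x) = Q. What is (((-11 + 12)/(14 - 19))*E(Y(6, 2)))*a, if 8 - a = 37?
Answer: 348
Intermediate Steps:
Y(I, b) = -10*I
a = -29 (a = 8 - 1*37 = 8 - 37 = -29)
E(F) = -F (E(F) = F + F*(-2) = F - 2*F = -F)
(((-11 + 12)/(14 - 19))*E(Y(6, 2)))*a = (((-11 + 12)/(14 - 19))*(-(-10)*6))*(-29) = ((1/(-5))*(-1*(-60)))*(-29) = ((1*(-1/5))*60)*(-29) = -1/5*60*(-29) = -12*(-29) = 348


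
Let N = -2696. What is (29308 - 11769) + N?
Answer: 14843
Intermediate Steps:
(29308 - 11769) + N = (29308 - 11769) - 2696 = 17539 - 2696 = 14843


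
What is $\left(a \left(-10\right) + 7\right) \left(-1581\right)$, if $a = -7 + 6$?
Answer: $-26877$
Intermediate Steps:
$a = -1$
$\left(a \left(-10\right) + 7\right) \left(-1581\right) = \left(\left(-1\right) \left(-10\right) + 7\right) \left(-1581\right) = \left(10 + 7\right) \left(-1581\right) = 17 \left(-1581\right) = -26877$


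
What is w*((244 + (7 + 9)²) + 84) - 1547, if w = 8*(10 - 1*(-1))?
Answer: 49845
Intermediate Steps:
w = 88 (w = 8*(10 + 1) = 8*11 = 88)
w*((244 + (7 + 9)²) + 84) - 1547 = 88*((244 + (7 + 9)²) + 84) - 1547 = 88*((244 + 16²) + 84) - 1547 = 88*((244 + 256) + 84) - 1547 = 88*(500 + 84) - 1547 = 88*584 - 1547 = 51392 - 1547 = 49845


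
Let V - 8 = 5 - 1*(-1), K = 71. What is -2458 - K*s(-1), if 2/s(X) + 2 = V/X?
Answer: -19593/8 ≈ -2449.1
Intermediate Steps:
V = 14 (V = 8 + (5 - 1*(-1)) = 8 + (5 + 1) = 8 + 6 = 14)
s(X) = 2/(-2 + 14/X)
-2458 - K*s(-1) = -2458 - 71*(-1*(-1)/(-7 - 1)) = -2458 - 71*(-1*(-1)/(-8)) = -2458 - 71*(-1*(-1)*(-1/8)) = -2458 - 71*(-1)/8 = -2458 - 1*(-71/8) = -2458 + 71/8 = -19593/8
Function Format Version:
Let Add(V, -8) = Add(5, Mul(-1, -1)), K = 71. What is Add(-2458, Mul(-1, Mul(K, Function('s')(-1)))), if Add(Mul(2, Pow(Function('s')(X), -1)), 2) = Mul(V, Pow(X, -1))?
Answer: Rational(-19593, 8) ≈ -2449.1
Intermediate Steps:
V = 14 (V = Add(8, Add(5, Mul(-1, -1))) = Add(8, Add(5, 1)) = Add(8, 6) = 14)
Function('s')(X) = Mul(2, Pow(Add(-2, Mul(14, Pow(X, -1))), -1))
Add(-2458, Mul(-1, Mul(K, Function('s')(-1)))) = Add(-2458, Mul(-1, Mul(71, Mul(-1, -1, Pow(Add(-7, -1), -1))))) = Add(-2458, Mul(-1, Mul(71, Mul(-1, -1, Pow(-8, -1))))) = Add(-2458, Mul(-1, Mul(71, Mul(-1, -1, Rational(-1, 8))))) = Add(-2458, Mul(-1, Mul(71, Rational(-1, 8)))) = Add(-2458, Mul(-1, Rational(-71, 8))) = Add(-2458, Rational(71, 8)) = Rational(-19593, 8)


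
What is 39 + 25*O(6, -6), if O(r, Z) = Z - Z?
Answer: 39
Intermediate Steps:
O(r, Z) = 0
39 + 25*O(6, -6) = 39 + 25*0 = 39 + 0 = 39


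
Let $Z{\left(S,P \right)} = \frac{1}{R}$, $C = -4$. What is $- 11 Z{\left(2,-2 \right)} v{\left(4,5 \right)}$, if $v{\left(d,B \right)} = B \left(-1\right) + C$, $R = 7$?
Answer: $\frac{99}{7} \approx 14.143$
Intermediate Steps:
$v{\left(d,B \right)} = -4 - B$ ($v{\left(d,B \right)} = B \left(-1\right) - 4 = - B - 4 = -4 - B$)
$Z{\left(S,P \right)} = \frac{1}{7}$
$- 11 Z{\left(2,-2 \right)} v{\left(4,5 \right)} = \left(-11\right) \frac{1}{7} \left(-4 - 5\right) = - \frac{11 \left(-4 - 5\right)}{7} = \left(- \frac{11}{7}\right) \left(-9\right) = \frac{99}{7}$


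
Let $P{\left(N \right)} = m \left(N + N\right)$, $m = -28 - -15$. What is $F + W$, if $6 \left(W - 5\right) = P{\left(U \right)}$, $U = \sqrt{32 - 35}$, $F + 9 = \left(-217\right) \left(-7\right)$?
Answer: $1515 - \frac{13 i \sqrt{3}}{3} \approx 1515.0 - 7.5056 i$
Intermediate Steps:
$F = 1510$ ($F = -9 - -1519 = -9 + 1519 = 1510$)
$m = -13$ ($m = -28 + 15 = -13$)
$U = i \sqrt{3}$ ($U = \sqrt{-3} = i \sqrt{3} \approx 1.732 i$)
$P{\left(N \right)} = - 26 N$ ($P{\left(N \right)} = - 13 \left(N + N\right) = - 13 \cdot 2 N = - 26 N$)
$W = 5 - \frac{13 i \sqrt{3}}{3}$ ($W = 5 + \frac{\left(-26\right) i \sqrt{3}}{6} = 5 - \frac{13 i \sqrt{3}}{3} \approx 5.0 - 7.5056 i$)
$F + W = 1510 + \left(5 - \frac{13 i \sqrt{3}}{3}\right) = 1515 - \frac{13 i \sqrt{3}}{3}$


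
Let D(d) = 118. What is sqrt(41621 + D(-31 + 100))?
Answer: sqrt(41739) ≈ 204.30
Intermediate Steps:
sqrt(41621 + D(-31 + 100)) = sqrt(41621 + 118) = sqrt(41739)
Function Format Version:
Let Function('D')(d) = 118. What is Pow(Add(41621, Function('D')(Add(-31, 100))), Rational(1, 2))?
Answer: Pow(41739, Rational(1, 2)) ≈ 204.30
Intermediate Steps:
Pow(Add(41621, Function('D')(Add(-31, 100))), Rational(1, 2)) = Pow(Add(41621, 118), Rational(1, 2)) = Pow(41739, Rational(1, 2))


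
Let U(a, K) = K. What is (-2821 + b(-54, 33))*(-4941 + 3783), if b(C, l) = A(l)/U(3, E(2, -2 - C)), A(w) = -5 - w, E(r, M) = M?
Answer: 42478335/13 ≈ 3.2676e+6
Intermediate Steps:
b(C, l) = (-5 - l)/(-2 - C)
(-2821 + b(-54, 33))*(-4941 + 3783) = (-2821 + (5 + 33)/(2 - 54))*(-4941 + 3783) = (-2821 + 38/(-52))*(-1158) = (-2821 - 1/52*38)*(-1158) = (-2821 - 19/26)*(-1158) = -73365/26*(-1158) = 42478335/13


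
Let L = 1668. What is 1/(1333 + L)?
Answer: 1/3001 ≈ 0.00033322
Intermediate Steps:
1/(1333 + L) = 1/(1333 + 1668) = 1/3001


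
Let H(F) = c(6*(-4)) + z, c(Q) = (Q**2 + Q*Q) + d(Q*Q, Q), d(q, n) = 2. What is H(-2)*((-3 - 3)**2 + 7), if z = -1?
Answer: 49579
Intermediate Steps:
c(Q) = 2 + 2*Q**2 (c(Q) = (Q**2 + Q*Q) + 2 = (Q**2 + Q**2) + 2 = 2*Q**2 + 2 = 2 + 2*Q**2)
H(F) = 1153 (H(F) = (2 + 2*(6*(-4))**2) - 1 = (2 + 2*(-24)**2) - 1 = (2 + 2*576) - 1 = (2 + 1152) - 1 = 1154 - 1 = 1153)
H(-2)*((-3 - 3)**2 + 7) = 1153*((-3 - 3)**2 + 7) = 1153*((-6)**2 + 7) = 1153*(36 + 7) = 1153*43 = 49579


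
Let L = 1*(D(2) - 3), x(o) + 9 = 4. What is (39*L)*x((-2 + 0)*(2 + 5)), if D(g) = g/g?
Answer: 390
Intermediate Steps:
D(g) = 1
x(o) = -5 (x(o) = -9 + 4 = -5)
L = -2 (L = 1*(1 - 3) = 1*(-2) = -2)
(39*L)*x((-2 + 0)*(2 + 5)) = (39*(-2))*(-5) = -78*(-5) = 390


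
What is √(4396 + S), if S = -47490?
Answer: I*√43094 ≈ 207.59*I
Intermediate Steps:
√(4396 + S) = √(4396 - 47490) = √(-43094) = I*√43094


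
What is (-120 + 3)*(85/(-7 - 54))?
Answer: 9945/61 ≈ 163.03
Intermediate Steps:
(-120 + 3)*(85/(-7 - 54)) = -9945/(-61) = -9945*(-1)/61 = -117*(-85/61) = 9945/61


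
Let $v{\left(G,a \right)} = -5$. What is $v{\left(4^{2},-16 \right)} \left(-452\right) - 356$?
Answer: $1904$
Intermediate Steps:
$v{\left(4^{2},-16 \right)} \left(-452\right) - 356 = \left(-5\right) \left(-452\right) - 356 = 2260 - 356 = 1904$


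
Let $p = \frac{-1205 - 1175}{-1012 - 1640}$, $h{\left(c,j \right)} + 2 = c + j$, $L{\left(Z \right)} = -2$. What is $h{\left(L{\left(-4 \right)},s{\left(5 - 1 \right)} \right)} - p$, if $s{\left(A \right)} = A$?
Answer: $- \frac{35}{39} \approx -0.89744$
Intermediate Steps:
$h{\left(c,j \right)} = -2 + c + j$ ($h{\left(c,j \right)} = -2 + \left(c + j\right) = -2 + c + j$)
$p = \frac{35}{39}$ ($p = - \frac{2380}{-2652} = \left(-2380\right) \left(- \frac{1}{2652}\right) = \frac{35}{39} \approx 0.89744$)
$h{\left(L{\left(-4 \right)},s{\left(5 - 1 \right)} \right)} - p = \left(-2 - 2 + \left(5 - 1\right)\right) - \frac{35}{39} = \left(-2 - 2 + 4\right) - \frac{35}{39} = 0 - \frac{35}{39} = - \frac{35}{39}$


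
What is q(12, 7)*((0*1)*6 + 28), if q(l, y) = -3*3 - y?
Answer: -448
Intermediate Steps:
q(l, y) = -9 - y
q(12, 7)*((0*1)*6 + 28) = (-9 - 1*7)*((0*1)*6 + 28) = (-9 - 7)*(0*6 + 28) = -16*(0 + 28) = -16*28 = -448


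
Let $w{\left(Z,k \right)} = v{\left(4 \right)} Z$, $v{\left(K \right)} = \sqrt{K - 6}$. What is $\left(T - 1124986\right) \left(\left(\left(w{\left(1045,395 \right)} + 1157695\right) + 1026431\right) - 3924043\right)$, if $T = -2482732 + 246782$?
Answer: $5847749682312 - 3512178120 i \sqrt{2} \approx 5.8477 \cdot 10^{12} - 4.967 \cdot 10^{9} i$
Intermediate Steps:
$v{\left(K \right)} = \sqrt{-6 + K}$
$w{\left(Z,k \right)} = i Z \sqrt{2}$ ($w{\left(Z,k \right)} = \sqrt{-6 + 4} Z = \sqrt{-2} Z = i \sqrt{2} Z = i Z \sqrt{2}$)
$T = -2235950$
$\left(T - 1124986\right) \left(\left(\left(w{\left(1045,395 \right)} + 1157695\right) + 1026431\right) - 3924043\right) = \left(-2235950 - 1124986\right) \left(\left(\left(i 1045 \sqrt{2} + 1157695\right) + 1026431\right) - 3924043\right) = - 3360936 \left(\left(\left(1045 i \sqrt{2} + 1157695\right) + 1026431\right) - 3924043\right) = - 3360936 \left(\left(\left(1157695 + 1045 i \sqrt{2}\right) + 1026431\right) - 3924043\right) = - 3360936 \left(\left(2184126 + 1045 i \sqrt{2}\right) - 3924043\right) = - 3360936 \left(-1739917 + 1045 i \sqrt{2}\right) = 5847749682312 - 3512178120 i \sqrt{2}$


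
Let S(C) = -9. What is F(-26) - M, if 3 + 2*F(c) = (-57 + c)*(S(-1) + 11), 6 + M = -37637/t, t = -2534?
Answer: -118278/1267 ≈ -93.353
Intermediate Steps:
M = 22433/2534 (M = -6 - 37637/(-2534) = -6 - 37637*(-1/2534) = -6 + 37637/2534 = 22433/2534 ≈ 8.8528)
F(c) = -117/2 + c (F(c) = -3/2 + ((-57 + c)*(-9 + 11))/2 = -3/2 + ((-57 + c)*2)/2 = -3/2 + (-114 + 2*c)/2 = -3/2 + (-57 + c) = -117/2 + c)
F(-26) - M = (-117/2 - 26) - 1*22433/2534 = -169/2 - 22433/2534 = -118278/1267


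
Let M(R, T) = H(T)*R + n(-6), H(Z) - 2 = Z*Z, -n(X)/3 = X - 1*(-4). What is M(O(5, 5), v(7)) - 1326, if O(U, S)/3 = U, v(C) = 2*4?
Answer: -330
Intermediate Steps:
n(X) = -12 - 3*X (n(X) = -3*(X - 1*(-4)) = -3*(X + 4) = -3*(4 + X) = -12 - 3*X)
v(C) = 8
H(Z) = 2 + Z² (H(Z) = 2 + Z*Z = 2 + Z²)
O(U, S) = 3*U
M(R, T) = 6 + R*(2 + T²) (M(R, T) = (2 + T²)*R + (-12 - 3*(-6)) = R*(2 + T²) + (-12 + 18) = R*(2 + T²) + 6 = 6 + R*(2 + T²))
M(O(5, 5), v(7)) - 1326 = (6 + (3*5)*(2 + 8²)) - 1326 = (6 + 15*(2 + 64)) - 1326 = (6 + 15*66) - 1326 = (6 + 990) - 1326 = 996 - 1326 = -330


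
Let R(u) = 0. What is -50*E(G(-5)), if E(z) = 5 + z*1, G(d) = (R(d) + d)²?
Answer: -1500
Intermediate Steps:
G(d) = d² (G(d) = (0 + d)² = d²)
E(z) = 5 + z
-50*E(G(-5)) = -50*(5 + (-5)²) = -50*(5 + 25) = -50*30 = -1500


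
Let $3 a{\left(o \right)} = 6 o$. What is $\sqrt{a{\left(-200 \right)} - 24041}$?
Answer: $i \sqrt{24441} \approx 156.34 i$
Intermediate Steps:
$a{\left(o \right)} = 2 o$ ($a{\left(o \right)} = \frac{6 o}{3} = 2 o$)
$\sqrt{a{\left(-200 \right)} - 24041} = \sqrt{2 \left(-200\right) - 24041} = \sqrt{-400 - 24041} = \sqrt{-24441} = i \sqrt{24441}$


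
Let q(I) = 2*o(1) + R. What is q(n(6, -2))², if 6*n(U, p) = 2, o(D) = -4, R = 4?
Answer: 16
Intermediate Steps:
n(U, p) = ⅓ (n(U, p) = (⅙)*2 = ⅓)
q(I) = -4 (q(I) = 2*(-4) + 4 = -8 + 4 = -4)
q(n(6, -2))² = (-4)² = 16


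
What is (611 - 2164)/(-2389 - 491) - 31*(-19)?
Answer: 1697873/2880 ≈ 589.54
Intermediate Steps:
(611 - 2164)/(-2389 - 491) - 31*(-19) = -1553/(-2880) - 1*(-589) = -1553*(-1/2880) + 589 = 1553/2880 + 589 = 1697873/2880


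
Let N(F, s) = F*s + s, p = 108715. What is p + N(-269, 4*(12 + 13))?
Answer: 81915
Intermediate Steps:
N(F, s) = s + F*s
p + N(-269, 4*(12 + 13)) = 108715 + (4*(12 + 13))*(1 - 269) = 108715 + (4*25)*(-268) = 108715 + 100*(-268) = 108715 - 26800 = 81915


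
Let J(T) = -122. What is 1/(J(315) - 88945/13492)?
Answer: -13492/1734969 ≈ -0.0077765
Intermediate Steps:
1/(J(315) - 88945/13492) = 1/(-122 - 88945/13492) = 1/(-1734969/13492) = -13492/1734969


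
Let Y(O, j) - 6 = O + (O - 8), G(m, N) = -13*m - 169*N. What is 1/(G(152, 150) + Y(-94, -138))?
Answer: -1/27516 ≈ -3.6342e-5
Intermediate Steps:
G(m, N) = -169*N - 13*m
Y(O, j) = -2 + 2*O (Y(O, j) = 6 + (O + (O - 8)) = 6 + (O + (-8 + O)) = 6 + (-8 + 2*O) = -2 + 2*O)
1/(G(152, 150) + Y(-94, -138)) = 1/((-169*150 - 13*152) + (-2 + 2*(-94))) = 1/((-25350 - 1976) + (-2 - 188)) = 1/(-27326 - 190) = 1/(-27516) = -1/27516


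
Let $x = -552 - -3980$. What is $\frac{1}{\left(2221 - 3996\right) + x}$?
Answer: $\frac{1}{1653} \approx 0.00060496$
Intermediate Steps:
$x = 3428$ ($x = -552 + 3980 = 3428$)
$\frac{1}{\left(2221 - 3996\right) + x} = \frac{1}{\left(2221 - 3996\right) + 3428} = \frac{1}{-1775 + 3428} = \frac{1}{1653}$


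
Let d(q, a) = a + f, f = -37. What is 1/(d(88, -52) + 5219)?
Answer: 1/5130 ≈ 0.00019493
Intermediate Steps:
d(q, a) = -37 + a (d(q, a) = a - 37 = -37 + a)
1/(d(88, -52) + 5219) = 1/((-37 - 52) + 5219) = 1/(-89 + 5219) = 1/5130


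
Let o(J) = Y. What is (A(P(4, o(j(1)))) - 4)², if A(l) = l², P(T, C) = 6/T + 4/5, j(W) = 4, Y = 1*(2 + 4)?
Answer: 16641/10000 ≈ 1.6641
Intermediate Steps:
Y = 6 (Y = 1*6 = 6)
o(J) = 6
P(T, C) = ⅘ + 6/T (P(T, C) = 6/T + 4*(⅕) = 6/T + ⅘ = ⅘ + 6/T)
(A(P(4, o(j(1)))) - 4)² = ((⅘ + 6/4)² - 4)² = ((⅘ + 6*(¼))² - 4)² = ((⅘ + 3/2)² - 4)² = ((23/10)² - 4)² = (529/100 - 4)² = (129/100)² = 16641/10000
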